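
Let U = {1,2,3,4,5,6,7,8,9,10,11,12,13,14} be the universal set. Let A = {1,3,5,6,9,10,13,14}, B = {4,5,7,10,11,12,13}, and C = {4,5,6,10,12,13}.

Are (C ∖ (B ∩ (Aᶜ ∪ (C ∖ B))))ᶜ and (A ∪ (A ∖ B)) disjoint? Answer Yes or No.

Aᶜ = {2,4,7,8,11,12}
C ∖ B = {6}
Aᶜ ∪ (C ∖ B) = {2,4,6,7,8,11,12}
B ∩ (Aᶜ ∪ (C ∖ B)) = {4,7,11,12}
C ∖ (B ∩ (Aᶜ ∪ (C ∖ B))) = {5,6,10,13}
(C ∖ (B ∩ (Aᶜ ∪ (C ∖ B))))ᶜ = {1,2,3,4,7,8,9,11,12,14}
A ∖ B = {1,3,6,9,14}
A ∪ (A ∖ B) = {1,3,5,6,9,10,13,14}
1 lies in both, so they are not disjoint.

No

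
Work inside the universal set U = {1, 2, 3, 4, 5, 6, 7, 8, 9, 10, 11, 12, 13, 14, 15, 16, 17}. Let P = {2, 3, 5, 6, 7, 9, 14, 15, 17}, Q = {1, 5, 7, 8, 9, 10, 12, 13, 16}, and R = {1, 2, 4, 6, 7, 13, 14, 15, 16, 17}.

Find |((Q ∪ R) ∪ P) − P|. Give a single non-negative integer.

7

Q ∪ R = {1, 2, 4, 5, 6, 7, 8, 9, 10, 12, 13, 14, 15, 16, 17}
(Q ∪ R) ∪ P = {1, 2, 3, 4, 5, 6, 7, 8, 9, 10, 12, 13, 14, 15, 16, 17}
((Q ∪ R) ∪ P) − P = {1, 4, 8, 10, 12, 13, 16}
|((Q ∪ R) ∪ P) − P| = 7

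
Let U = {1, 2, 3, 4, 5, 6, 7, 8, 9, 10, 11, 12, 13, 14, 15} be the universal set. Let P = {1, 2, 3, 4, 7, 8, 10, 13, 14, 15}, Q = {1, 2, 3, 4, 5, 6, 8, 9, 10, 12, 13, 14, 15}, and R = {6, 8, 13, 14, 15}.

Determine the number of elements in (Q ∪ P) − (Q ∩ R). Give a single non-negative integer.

Q ∪ P = {1, 2, 3, 4, 5, 6, 7, 8, 9, 10, 12, 13, 14, 15}
Q ∩ R = {6, 8, 13, 14, 15}
(Q ∪ P) − (Q ∩ R) = {1, 2, 3, 4, 5, 7, 9, 10, 12}
|(Q ∪ P) − (Q ∩ R)| = 9

9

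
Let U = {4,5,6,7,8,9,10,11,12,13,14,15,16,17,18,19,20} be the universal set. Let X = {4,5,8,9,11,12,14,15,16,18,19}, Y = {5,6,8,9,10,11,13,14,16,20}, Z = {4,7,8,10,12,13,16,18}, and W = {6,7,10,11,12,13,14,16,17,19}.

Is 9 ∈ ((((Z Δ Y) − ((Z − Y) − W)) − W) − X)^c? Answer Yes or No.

Yes

9 ∉ Z and 9 ∈ Y, so 9 ∈ Z Δ Y
9 ∉ Z and 9 ∈ Y, so 9 ∉ Z − Y
9 ∉ (Z − Y) and 9 ∉ W, so 9 ∉ (Z − Y) − W
9 ∈ (Z Δ Y) and 9 ∉ ((Z − Y) − W), so 9 ∈ (Z Δ Y) − ((Z − Y) − W)
9 ∈ ((Z Δ Y) − ((Z − Y) − W)) and 9 ∉ W, so 9 ∈ ((Z Δ Y) − ((Z − Y) − W)) − W
9 ∈ (((Z Δ Y) − ((Z − Y) − W)) − W) and 9 ∈ X, so 9 ∉ (((Z Δ Y) − ((Z − Y) − W)) − W) − X
9 ∈ ((((Z Δ Y) − ((Z − Y) − W)) − W) − X)^c since 9 ∉ ((((Z Δ Y) − ((Z − Y) − W)) − W) − X)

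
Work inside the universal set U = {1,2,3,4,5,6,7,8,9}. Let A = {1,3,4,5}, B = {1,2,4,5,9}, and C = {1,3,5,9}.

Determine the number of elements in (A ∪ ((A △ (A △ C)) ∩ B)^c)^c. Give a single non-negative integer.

A △ C = {4,9}
A △ (A △ C) = {1,3,5,9}
(A △ (A △ C)) ∩ B = {1,5,9}
((A △ (A △ C)) ∩ B)^c = {2,3,4,6,7,8}
A ∪ ((A △ (A △ C)) ∩ B)^c = {1,2,3,4,5,6,7,8}
(A ∪ ((A △ (A △ C)) ∩ B)^c)^c = {9}
|(A ∪ ((A △ (A △ C)) ∩ B)^c)^c| = 1

1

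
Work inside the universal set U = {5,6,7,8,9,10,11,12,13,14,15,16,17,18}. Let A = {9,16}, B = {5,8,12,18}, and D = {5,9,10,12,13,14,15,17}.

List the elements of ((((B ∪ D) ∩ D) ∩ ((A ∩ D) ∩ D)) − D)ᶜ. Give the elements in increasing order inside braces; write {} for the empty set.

{5,6,7,8,9,10,11,12,13,14,15,16,17,18}

B ∪ D = {5,8,9,10,12,13,14,15,17,18}
(B ∪ D) ∩ D = {5,9,10,12,13,14,15,17}
A ∩ D = {9}
(A ∩ D) ∩ D = {9}
((B ∪ D) ∩ D) ∩ ((A ∩ D) ∩ D) = {9}
(((B ∪ D) ∩ D) ∩ ((A ∩ D) ∩ D)) − D = {}
((((B ∪ D) ∩ D) ∩ ((A ∩ D) ∩ D)) − D)ᶜ = {5,6,7,8,9,10,11,12,13,14,15,16,17,18}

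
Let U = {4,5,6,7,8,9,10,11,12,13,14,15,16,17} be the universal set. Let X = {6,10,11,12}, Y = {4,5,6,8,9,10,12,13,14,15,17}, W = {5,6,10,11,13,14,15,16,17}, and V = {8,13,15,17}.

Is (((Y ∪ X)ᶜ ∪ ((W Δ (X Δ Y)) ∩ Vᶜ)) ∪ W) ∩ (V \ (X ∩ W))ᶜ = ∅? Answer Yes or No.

No

Y ∪ X = {4,5,6,8,9,10,11,12,13,14,15,17}
(Y ∪ X)ᶜ = {7,16}
X Δ Y = {4,5,8,9,11,13,14,15,17}
W Δ (X Δ Y) = {4,6,8,9,10,16}
Vᶜ = {4,5,6,7,9,10,11,12,14,16}
(W Δ (X Δ Y)) ∩ Vᶜ = {4,6,9,10,16}
(Y ∪ X)ᶜ ∪ ((W Δ (X Δ Y)) ∩ Vᶜ) = {4,6,7,9,10,16}
((Y ∪ X)ᶜ ∪ ((W Δ (X Δ Y)) ∩ Vᶜ)) ∪ W = {4,5,6,7,9,10,11,13,14,15,16,17}
X ∩ W = {6,10,11}
V \ (X ∩ W) = {8,13,15,17}
(V \ (X ∩ W))ᶜ = {4,5,6,7,9,10,11,12,14,16}
4 lies in both, so they are not disjoint.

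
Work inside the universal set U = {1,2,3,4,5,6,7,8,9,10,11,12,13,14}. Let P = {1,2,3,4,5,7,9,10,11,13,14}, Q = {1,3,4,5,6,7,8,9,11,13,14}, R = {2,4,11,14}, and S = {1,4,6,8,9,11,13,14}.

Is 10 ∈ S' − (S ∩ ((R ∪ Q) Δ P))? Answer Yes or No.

Yes

10 ∉ S, so 10 ∈ S'
10 ∉ R and 10 ∉ Q, so 10 ∉ R ∪ Q
10 ∉ (R ∪ Q) and 10 ∈ P, so 10 ∈ (R ∪ Q) Δ P
10 ∉ S and 10 ∈ ((R ∪ Q) Δ P), so 10 ∉ S ∩ ((R ∪ Q) Δ P)
10 ∈ S' and 10 ∉ (S ∩ ((R ∪ Q) Δ P)), so 10 ∈ S' − (S ∩ ((R ∪ Q) Δ P))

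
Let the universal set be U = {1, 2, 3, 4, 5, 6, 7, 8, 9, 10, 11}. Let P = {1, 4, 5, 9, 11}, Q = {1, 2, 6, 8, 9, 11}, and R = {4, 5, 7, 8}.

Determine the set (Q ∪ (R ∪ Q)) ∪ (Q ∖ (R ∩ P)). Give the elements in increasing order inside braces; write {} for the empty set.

R ∪ Q = {1, 2, 4, 5, 6, 7, 8, 9, 11}
Q ∪ (R ∪ Q) = {1, 2, 4, 5, 6, 7, 8, 9, 11}
R ∩ P = {4, 5}
Q ∖ (R ∩ P) = {1, 2, 6, 8, 9, 11}
(Q ∪ (R ∪ Q)) ∪ (Q ∖ (R ∩ P)) = {1, 2, 4, 5, 6, 7, 8, 9, 11}

{1, 2, 4, 5, 6, 7, 8, 9, 11}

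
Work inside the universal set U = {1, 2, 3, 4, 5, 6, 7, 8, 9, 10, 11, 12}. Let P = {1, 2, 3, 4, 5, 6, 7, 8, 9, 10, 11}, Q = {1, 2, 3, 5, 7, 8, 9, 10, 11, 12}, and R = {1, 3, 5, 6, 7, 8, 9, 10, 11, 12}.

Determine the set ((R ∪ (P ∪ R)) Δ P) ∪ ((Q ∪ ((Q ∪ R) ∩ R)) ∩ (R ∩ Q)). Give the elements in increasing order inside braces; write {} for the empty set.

{1, 3, 5, 7, 8, 9, 10, 11, 12}

P ∪ R = {1, 2, 3, 4, 5, 6, 7, 8, 9, 10, 11, 12}
R ∪ (P ∪ R) = {1, 2, 3, 4, 5, 6, 7, 8, 9, 10, 11, 12}
(R ∪ (P ∪ R)) Δ P = {12}
Q ∪ R = {1, 2, 3, 5, 6, 7, 8, 9, 10, 11, 12}
(Q ∪ R) ∩ R = {1, 3, 5, 6, 7, 8, 9, 10, 11, 12}
Q ∪ ((Q ∪ R) ∩ R) = {1, 2, 3, 5, 6, 7, 8, 9, 10, 11, 12}
R ∩ Q = {1, 3, 5, 7, 8, 9, 10, 11, 12}
(Q ∪ ((Q ∪ R) ∩ R)) ∩ (R ∩ Q) = {1, 3, 5, 7, 8, 9, 10, 11, 12}
((R ∪ (P ∪ R)) Δ P) ∪ ((Q ∪ ((Q ∪ R) ∩ R)) ∩ (R ∩ Q)) = {1, 3, 5, 7, 8, 9, 10, 11, 12}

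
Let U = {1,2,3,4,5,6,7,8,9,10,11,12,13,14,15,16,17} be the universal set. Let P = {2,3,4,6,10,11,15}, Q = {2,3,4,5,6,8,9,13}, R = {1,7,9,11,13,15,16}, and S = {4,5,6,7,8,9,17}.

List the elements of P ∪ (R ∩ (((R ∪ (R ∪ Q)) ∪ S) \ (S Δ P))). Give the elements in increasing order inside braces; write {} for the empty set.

R ∪ Q = {1,2,3,4,5,6,7,8,9,11,13,15,16}
R ∪ (R ∪ Q) = {1,2,3,4,5,6,7,8,9,11,13,15,16}
(R ∪ (R ∪ Q)) ∪ S = {1,2,3,4,5,6,7,8,9,11,13,15,16,17}
S Δ P = {2,3,5,7,8,9,10,11,15,17}
((R ∪ (R ∪ Q)) ∪ S) \ (S Δ P) = {1,4,6,13,16}
R ∩ (((R ∪ (R ∪ Q)) ∪ S) \ (S Δ P)) = {1,13,16}
P ∪ (R ∩ (((R ∪ (R ∪ Q)) ∪ S) \ (S Δ P))) = {1,2,3,4,6,10,11,13,15,16}

{1,2,3,4,6,10,11,13,15,16}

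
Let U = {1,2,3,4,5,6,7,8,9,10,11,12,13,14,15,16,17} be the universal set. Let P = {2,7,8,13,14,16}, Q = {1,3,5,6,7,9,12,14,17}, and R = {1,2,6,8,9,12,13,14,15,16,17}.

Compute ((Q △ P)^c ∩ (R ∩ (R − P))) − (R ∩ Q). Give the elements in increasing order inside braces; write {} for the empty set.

{15}

Q △ P = {1,2,3,5,6,8,9,12,13,16,17}
(Q △ P)^c = {4,7,10,11,14,15}
R − P = {1,6,9,12,15,17}
R ∩ (R − P) = {1,6,9,12,15,17}
(Q △ P)^c ∩ (R ∩ (R − P)) = {15}
R ∩ Q = {1,6,9,12,14,17}
((Q △ P)^c ∩ (R ∩ (R − P))) − (R ∩ Q) = {15}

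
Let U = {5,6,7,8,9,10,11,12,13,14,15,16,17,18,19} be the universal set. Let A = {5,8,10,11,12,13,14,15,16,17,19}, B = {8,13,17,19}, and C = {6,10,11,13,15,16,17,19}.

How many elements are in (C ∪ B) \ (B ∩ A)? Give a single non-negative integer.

C ∪ B = {6,8,10,11,13,15,16,17,19}
B ∩ A = {8,13,17,19}
(C ∪ B) \ (B ∩ A) = {6,10,11,15,16}
|(C ∪ B) \ (B ∩ A)| = 5

5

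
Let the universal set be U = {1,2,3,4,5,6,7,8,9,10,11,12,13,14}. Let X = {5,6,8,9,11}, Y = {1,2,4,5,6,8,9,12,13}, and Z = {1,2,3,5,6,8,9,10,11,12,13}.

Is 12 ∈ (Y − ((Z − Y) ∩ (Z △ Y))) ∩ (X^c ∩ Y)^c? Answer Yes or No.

No

12 ∈ Z and 12 ∈ Y, so 12 ∉ Z − Y
12 ∈ Z and 12 ∈ Y, so 12 ∉ Z △ Y
12 ∉ (Z − Y) and 12 ∉ (Z △ Y), so 12 ∉ (Z − Y) ∩ (Z △ Y)
12 ∈ Y and 12 ∉ ((Z − Y) ∩ (Z △ Y)), so 12 ∈ Y − ((Z − Y) ∩ (Z △ Y))
12 ∉ X, so 12 ∈ X^c
12 ∈ X^c and 12 ∈ Y, so 12 ∈ X^c ∩ Y
12 ∉ (X^c ∩ Y)^c since 12 ∈ (X^c ∩ Y)
12 ∈ (Y − ((Z − Y) ∩ (Z △ Y))) and 12 ∉ (X^c ∩ Y)^c, so 12 ∉ (Y − ((Z − Y) ∩ (Z △ Y))) ∩ (X^c ∩ Y)^c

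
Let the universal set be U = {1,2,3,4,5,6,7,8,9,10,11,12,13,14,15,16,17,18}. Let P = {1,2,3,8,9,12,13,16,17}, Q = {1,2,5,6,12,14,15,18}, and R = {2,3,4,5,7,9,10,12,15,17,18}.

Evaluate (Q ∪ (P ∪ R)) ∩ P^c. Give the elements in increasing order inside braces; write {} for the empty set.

{4,5,6,7,10,14,15,18}

P ∪ R = {1,2,3,4,5,7,8,9,10,12,13,15,16,17,18}
Q ∪ (P ∪ R) = {1,2,3,4,5,6,7,8,9,10,12,13,14,15,16,17,18}
P^c = {4,5,6,7,10,11,14,15,18}
(Q ∪ (P ∪ R)) ∩ P^c = {4,5,6,7,10,14,15,18}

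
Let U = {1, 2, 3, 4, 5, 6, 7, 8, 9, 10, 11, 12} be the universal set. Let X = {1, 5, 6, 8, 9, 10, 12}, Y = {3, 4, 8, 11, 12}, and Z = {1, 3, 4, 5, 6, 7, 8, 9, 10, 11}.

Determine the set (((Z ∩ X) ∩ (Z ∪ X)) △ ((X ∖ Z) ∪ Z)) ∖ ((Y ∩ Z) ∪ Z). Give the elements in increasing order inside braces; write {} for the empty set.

{12}

Z ∩ X = {1, 5, 6, 8, 9, 10}
Z ∪ X = {1, 3, 4, 5, 6, 7, 8, 9, 10, 11, 12}
(Z ∩ X) ∩ (Z ∪ X) = {1, 5, 6, 8, 9, 10}
X ∖ Z = {12}
(X ∖ Z) ∪ Z = {1, 3, 4, 5, 6, 7, 8, 9, 10, 11, 12}
((Z ∩ X) ∩ (Z ∪ X)) △ ((X ∖ Z) ∪ Z) = {3, 4, 7, 11, 12}
Y ∩ Z = {3, 4, 8, 11}
(Y ∩ Z) ∪ Z = {1, 3, 4, 5, 6, 7, 8, 9, 10, 11}
(((Z ∩ X) ∩ (Z ∪ X)) △ ((X ∖ Z) ∪ Z)) ∖ ((Y ∩ Z) ∪ Z) = {12}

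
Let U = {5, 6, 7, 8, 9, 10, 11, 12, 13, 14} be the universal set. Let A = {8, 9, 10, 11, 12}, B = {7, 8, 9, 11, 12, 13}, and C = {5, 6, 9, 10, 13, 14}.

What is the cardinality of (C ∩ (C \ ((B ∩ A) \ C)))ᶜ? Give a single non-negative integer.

B ∩ A = {8, 9, 11, 12}
(B ∩ A) \ C = {8, 11, 12}
C \ ((B ∩ A) \ C) = {5, 6, 9, 10, 13, 14}
C ∩ (C \ ((B ∩ A) \ C)) = {5, 6, 9, 10, 13, 14}
(C ∩ (C \ ((B ∩ A) \ C)))ᶜ = {7, 8, 11, 12}
|(C ∩ (C \ ((B ∩ A) \ C)))ᶜ| = 4

4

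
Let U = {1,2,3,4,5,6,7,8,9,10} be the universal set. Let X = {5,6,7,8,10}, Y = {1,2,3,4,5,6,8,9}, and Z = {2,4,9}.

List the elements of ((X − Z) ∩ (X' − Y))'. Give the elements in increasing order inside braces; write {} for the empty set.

{1,2,3,4,5,6,7,8,9,10}

X − Z = {5,6,7,8,10}
X' = {1,2,3,4,9}
X' − Y = {}
(X − Z) ∩ (X' − Y) = {}
((X − Z) ∩ (X' − Y))' = {1,2,3,4,5,6,7,8,9,10}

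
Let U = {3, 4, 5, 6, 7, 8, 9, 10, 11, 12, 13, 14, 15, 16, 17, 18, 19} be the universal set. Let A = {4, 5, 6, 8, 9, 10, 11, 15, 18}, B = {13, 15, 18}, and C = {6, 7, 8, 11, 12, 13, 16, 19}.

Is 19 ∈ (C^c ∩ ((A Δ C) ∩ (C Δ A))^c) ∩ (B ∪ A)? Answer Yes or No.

19 ∈ C, so 19 ∉ C^c
19 ∉ A and 19 ∈ C, so 19 ∈ A Δ C
19 ∈ C and 19 ∉ A, so 19 ∈ C Δ A
19 ∈ (A Δ C) and 19 ∈ (C Δ A), so 19 ∈ (A Δ C) ∩ (C Δ A)
19 ∉ ((A Δ C) ∩ (C Δ A))^c since 19 ∈ ((A Δ C) ∩ (C Δ A))
19 ∉ C^c and 19 ∉ ((A Δ C) ∩ (C Δ A))^c, so 19 ∉ C^c ∩ ((A Δ C) ∩ (C Δ A))^c
19 ∉ B and 19 ∉ A, so 19 ∉ B ∪ A
19 ∉ (C^c ∩ ((A Δ C) ∩ (C Δ A))^c) and 19 ∉ (B ∪ A), so 19 ∉ (C^c ∩ ((A Δ C) ∩ (C Δ A))^c) ∩ (B ∪ A)

No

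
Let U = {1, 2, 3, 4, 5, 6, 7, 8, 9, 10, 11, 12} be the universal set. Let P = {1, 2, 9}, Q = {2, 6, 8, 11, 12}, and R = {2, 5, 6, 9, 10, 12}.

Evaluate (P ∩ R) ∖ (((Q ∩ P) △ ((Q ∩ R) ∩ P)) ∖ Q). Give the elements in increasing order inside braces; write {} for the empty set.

P ∩ R = {2, 9}
Q ∩ P = {2}
Q ∩ R = {2, 6, 12}
(Q ∩ R) ∩ P = {2}
(Q ∩ P) △ ((Q ∩ R) ∩ P) = {}
((Q ∩ P) △ ((Q ∩ R) ∩ P)) ∖ Q = {}
(P ∩ R) ∖ (((Q ∩ P) △ ((Q ∩ R) ∩ P)) ∖ Q) = {2, 9}

{2, 9}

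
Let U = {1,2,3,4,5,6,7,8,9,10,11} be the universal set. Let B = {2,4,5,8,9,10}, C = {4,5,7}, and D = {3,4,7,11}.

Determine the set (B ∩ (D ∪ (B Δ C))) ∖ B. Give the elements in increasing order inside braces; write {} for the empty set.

{}

B Δ C = {2,7,8,9,10}
D ∪ (B Δ C) = {2,3,4,7,8,9,10,11}
B ∩ (D ∪ (B Δ C)) = {2,4,8,9,10}
(B ∩ (D ∪ (B Δ C))) ∖ B = {}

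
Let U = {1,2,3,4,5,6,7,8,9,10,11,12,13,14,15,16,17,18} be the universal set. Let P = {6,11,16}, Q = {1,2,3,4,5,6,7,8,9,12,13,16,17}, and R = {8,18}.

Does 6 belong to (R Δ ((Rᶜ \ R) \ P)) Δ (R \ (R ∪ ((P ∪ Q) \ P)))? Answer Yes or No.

No

6 ∉ R, so 6 ∈ Rᶜ
6 ∈ Rᶜ and 6 ∉ R, so 6 ∈ Rᶜ \ R
6 ∈ (Rᶜ \ R) and 6 ∈ P, so 6 ∉ (Rᶜ \ R) \ P
6 ∉ R and 6 ∉ ((Rᶜ \ R) \ P), so 6 ∉ R Δ ((Rᶜ \ R) \ P)
6 ∈ P and 6 ∈ Q, so 6 ∈ P ∪ Q
6 ∈ (P ∪ Q) and 6 ∈ P, so 6 ∉ (P ∪ Q) \ P
6 ∉ R and 6 ∉ ((P ∪ Q) \ P), so 6 ∉ R ∪ ((P ∪ Q) \ P)
6 ∉ R and 6 ∉ (R ∪ ((P ∪ Q) \ P)), so 6 ∉ R \ (R ∪ ((P ∪ Q) \ P))
6 ∉ (R Δ ((Rᶜ \ R) \ P)) and 6 ∉ (R \ (R ∪ ((P ∪ Q) \ P))), so 6 ∉ (R Δ ((Rᶜ \ R) \ P)) Δ (R \ (R ∪ ((P ∪ Q) \ P)))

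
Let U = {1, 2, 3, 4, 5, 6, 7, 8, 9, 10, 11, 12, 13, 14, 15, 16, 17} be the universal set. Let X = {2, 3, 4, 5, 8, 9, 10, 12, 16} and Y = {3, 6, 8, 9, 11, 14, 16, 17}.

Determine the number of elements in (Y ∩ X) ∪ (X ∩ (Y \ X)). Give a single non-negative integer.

4

Y ∩ X = {3, 8, 9, 16}
Y \ X = {6, 11, 14, 17}
X ∩ (Y \ X) = {}
(Y ∩ X) ∪ (X ∩ (Y \ X)) = {3, 8, 9, 16}
|(Y ∩ X) ∪ (X ∩ (Y \ X))| = 4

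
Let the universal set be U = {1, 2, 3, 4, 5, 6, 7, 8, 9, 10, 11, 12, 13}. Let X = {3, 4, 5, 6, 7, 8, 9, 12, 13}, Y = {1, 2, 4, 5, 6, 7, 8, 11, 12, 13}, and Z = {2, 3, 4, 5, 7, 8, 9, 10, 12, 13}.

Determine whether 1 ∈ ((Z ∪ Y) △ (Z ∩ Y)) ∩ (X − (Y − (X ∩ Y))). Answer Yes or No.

1 ∉ Z and 1 ∈ Y, so 1 ∈ Z ∪ Y
1 ∉ Z and 1 ∈ Y, so 1 ∉ Z ∩ Y
1 ∈ (Z ∪ Y) and 1 ∉ (Z ∩ Y), so 1 ∈ (Z ∪ Y) △ (Z ∩ Y)
1 ∉ X and 1 ∈ Y, so 1 ∉ X ∩ Y
1 ∈ Y and 1 ∉ (X ∩ Y), so 1 ∈ Y − (X ∩ Y)
1 ∉ X and 1 ∈ (Y − (X ∩ Y)), so 1 ∉ X − (Y − (X ∩ Y))
1 ∈ ((Z ∪ Y) △ (Z ∩ Y)) and 1 ∉ (X − (Y − (X ∩ Y))), so 1 ∉ ((Z ∪ Y) △ (Z ∩ Y)) ∩ (X − (Y − (X ∩ Y)))

No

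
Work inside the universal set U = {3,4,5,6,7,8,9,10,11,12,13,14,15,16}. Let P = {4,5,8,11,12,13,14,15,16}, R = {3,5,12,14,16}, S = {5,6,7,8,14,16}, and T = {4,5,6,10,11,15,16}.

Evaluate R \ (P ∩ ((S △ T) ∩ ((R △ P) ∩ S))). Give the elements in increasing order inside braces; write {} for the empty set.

{3,5,12,14,16}

S △ T = {4,7,8,10,11,14,15}
R △ P = {3,4,8,11,13,15}
(R △ P) ∩ S = {8}
(S △ T) ∩ ((R △ P) ∩ S) = {8}
P ∩ ((S △ T) ∩ ((R △ P) ∩ S)) = {8}
R \ (P ∩ ((S △ T) ∩ ((R △ P) ∩ S))) = {3,5,12,14,16}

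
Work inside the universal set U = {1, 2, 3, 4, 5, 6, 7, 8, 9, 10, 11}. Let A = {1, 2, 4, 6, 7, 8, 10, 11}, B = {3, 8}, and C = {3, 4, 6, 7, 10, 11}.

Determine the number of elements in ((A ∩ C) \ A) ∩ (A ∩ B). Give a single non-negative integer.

A ∩ C = {4, 6, 7, 10, 11}
(A ∩ C) \ A = {}
A ∩ B = {8}
((A ∩ C) \ A) ∩ (A ∩ B) = {}
|((A ∩ C) \ A) ∩ (A ∩ B)| = 0

0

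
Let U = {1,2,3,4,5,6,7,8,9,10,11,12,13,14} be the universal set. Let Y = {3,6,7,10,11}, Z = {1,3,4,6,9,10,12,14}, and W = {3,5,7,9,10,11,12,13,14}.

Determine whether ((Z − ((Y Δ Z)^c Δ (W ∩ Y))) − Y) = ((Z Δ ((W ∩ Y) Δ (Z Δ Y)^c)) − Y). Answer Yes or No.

Y Δ Z = {1,4,7,9,11,12,14}
(Y Δ Z)^c = {2,3,5,6,8,10,13}
W ∩ Y = {3,7,10,11}
(Y Δ Z)^c Δ (W ∩ Y) = {2,5,6,7,8,11,13}
Z − ((Y Δ Z)^c Δ (W ∩ Y)) = {1,3,4,9,10,12,14}
(Z − ((Y Δ Z)^c Δ (W ∩ Y))) − Y = {1,4,9,12,14}
Z Δ Y = {1,4,7,9,11,12,14}
(Z Δ Y)^c = {2,3,5,6,8,10,13}
(W ∩ Y) Δ (Z Δ Y)^c = {2,5,6,7,8,11,13}
Z Δ ((W ∩ Y) Δ (Z Δ Y)^c) = {1,2,3,4,5,7,8,9,10,11,12,13,14}
(Z Δ ((W ∩ Y) Δ (Z Δ Y)^c)) − Y = {1,2,4,5,8,9,12,13,14}
2 ∈ (Z Δ ((W ∩ Y) Δ (Z Δ Y)^c)) − Y but 2 ∉ (Z − ((Y Δ Z)^c Δ (W ∩ Y))) − Y, so they differ.

No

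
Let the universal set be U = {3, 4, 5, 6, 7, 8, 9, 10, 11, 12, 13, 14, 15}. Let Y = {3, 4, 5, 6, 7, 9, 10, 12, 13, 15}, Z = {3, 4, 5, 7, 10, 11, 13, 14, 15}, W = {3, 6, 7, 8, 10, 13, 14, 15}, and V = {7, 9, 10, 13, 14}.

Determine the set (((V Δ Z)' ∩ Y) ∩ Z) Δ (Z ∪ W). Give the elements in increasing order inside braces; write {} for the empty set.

V Δ Z = {3, 4, 5, 9, 11, 15}
(V Δ Z)' = {6, 7, 8, 10, 12, 13, 14}
(V Δ Z)' ∩ Y = {6, 7, 10, 12, 13}
((V Δ Z)' ∩ Y) ∩ Z = {7, 10, 13}
Z ∪ W = {3, 4, 5, 6, 7, 8, 10, 11, 13, 14, 15}
(((V Δ Z)' ∩ Y) ∩ Z) Δ (Z ∪ W) = {3, 4, 5, 6, 8, 11, 14, 15}

{3, 4, 5, 6, 8, 11, 14, 15}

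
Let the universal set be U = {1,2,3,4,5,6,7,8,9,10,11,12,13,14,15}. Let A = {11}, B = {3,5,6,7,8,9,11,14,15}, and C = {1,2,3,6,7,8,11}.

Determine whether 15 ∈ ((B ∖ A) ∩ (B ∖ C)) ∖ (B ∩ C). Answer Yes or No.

15 ∈ B and 15 ∉ A, so 15 ∈ B ∖ A
15 ∈ B and 15 ∉ C, so 15 ∈ B ∖ C
15 ∈ (B ∖ A) and 15 ∈ (B ∖ C), so 15 ∈ (B ∖ A) ∩ (B ∖ C)
15 ∈ B and 15 ∉ C, so 15 ∉ B ∩ C
15 ∈ ((B ∖ A) ∩ (B ∖ C)) and 15 ∉ (B ∩ C), so 15 ∈ ((B ∖ A) ∩ (B ∖ C)) ∖ (B ∩ C)

Yes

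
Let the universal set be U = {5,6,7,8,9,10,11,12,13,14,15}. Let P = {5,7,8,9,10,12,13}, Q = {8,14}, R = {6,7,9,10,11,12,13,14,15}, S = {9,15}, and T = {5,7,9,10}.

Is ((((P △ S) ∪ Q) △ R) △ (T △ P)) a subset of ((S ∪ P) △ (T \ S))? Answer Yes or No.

No

P △ S = {5,7,8,10,12,13,15}
(P △ S) ∪ Q = {5,7,8,10,12,13,14,15}
((P △ S) ∪ Q) △ R = {5,6,8,9,11}
T △ P = {8,12,13}
(((P △ S) ∪ Q) △ R) △ (T △ P) = {5,6,9,11,12,13}
S ∪ P = {5,7,8,9,10,12,13,15}
T \ S = {5,7,10}
(S ∪ P) △ (T \ S) = {8,9,12,13,15}
5 ∈ (((P △ S) ∪ Q) △ R) △ (T △ P) but 5 ∉ (S ∪ P) △ (T \ S), so the inclusion fails.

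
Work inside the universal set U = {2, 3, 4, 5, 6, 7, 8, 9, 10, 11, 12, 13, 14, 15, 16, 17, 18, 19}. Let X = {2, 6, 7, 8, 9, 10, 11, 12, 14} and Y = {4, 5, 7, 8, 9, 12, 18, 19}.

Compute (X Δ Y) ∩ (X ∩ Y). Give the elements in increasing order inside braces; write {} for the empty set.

X Δ Y = {2, 4, 5, 6, 10, 11, 14, 18, 19}
X ∩ Y = {7, 8, 9, 12}
(X Δ Y) ∩ (X ∩ Y) = {}

{}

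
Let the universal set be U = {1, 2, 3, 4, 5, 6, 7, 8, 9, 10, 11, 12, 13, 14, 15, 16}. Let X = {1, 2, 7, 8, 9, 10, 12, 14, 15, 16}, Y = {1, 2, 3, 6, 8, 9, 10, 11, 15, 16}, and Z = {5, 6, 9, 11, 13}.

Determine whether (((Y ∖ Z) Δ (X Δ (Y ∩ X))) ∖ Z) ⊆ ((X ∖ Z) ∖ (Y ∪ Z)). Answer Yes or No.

Y ∖ Z = {1, 2, 3, 8, 10, 15, 16}
Y ∩ X = {1, 2, 8, 9, 10, 15, 16}
X Δ (Y ∩ X) = {7, 12, 14}
(Y ∖ Z) Δ (X Δ (Y ∩ X)) = {1, 2, 3, 7, 8, 10, 12, 14, 15, 16}
((Y ∖ Z) Δ (X Δ (Y ∩ X))) ∖ Z = {1, 2, 3, 7, 8, 10, 12, 14, 15, 16}
X ∖ Z = {1, 2, 7, 8, 10, 12, 14, 15, 16}
Y ∪ Z = {1, 2, 3, 5, 6, 8, 9, 10, 11, 13, 15, 16}
(X ∖ Z) ∖ (Y ∪ Z) = {7, 12, 14}
1 ∈ ((Y ∖ Z) Δ (X Δ (Y ∩ X))) ∖ Z but 1 ∉ (X ∖ Z) ∖ (Y ∪ Z), so the inclusion fails.

No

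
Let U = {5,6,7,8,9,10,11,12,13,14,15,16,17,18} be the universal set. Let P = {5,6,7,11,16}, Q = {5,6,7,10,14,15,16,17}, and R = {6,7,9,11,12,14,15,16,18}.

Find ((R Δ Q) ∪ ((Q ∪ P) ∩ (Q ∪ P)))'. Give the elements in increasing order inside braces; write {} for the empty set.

R Δ Q = {5,9,10,11,12,17,18}
Q ∪ P = {5,6,7,10,11,14,15,16,17}
(Q ∪ P) ∩ (Q ∪ P) = {5,6,7,10,11,14,15,16,17}
(R Δ Q) ∪ ((Q ∪ P) ∩ (Q ∪ P)) = {5,6,7,9,10,11,12,14,15,16,17,18}
((R Δ Q) ∪ ((Q ∪ P) ∩ (Q ∪ P)))' = {8,13}

{8,13}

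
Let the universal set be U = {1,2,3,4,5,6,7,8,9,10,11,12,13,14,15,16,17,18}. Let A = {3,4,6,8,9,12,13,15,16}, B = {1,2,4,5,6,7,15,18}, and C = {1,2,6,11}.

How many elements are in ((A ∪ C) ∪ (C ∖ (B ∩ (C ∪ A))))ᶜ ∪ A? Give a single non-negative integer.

A ∪ C = {1,2,3,4,6,8,9,11,12,13,15,16}
C ∪ A = {1,2,3,4,6,8,9,11,12,13,15,16}
B ∩ (C ∪ A) = {1,2,4,6,15}
C ∖ (B ∩ (C ∪ A)) = {11}
(A ∪ C) ∪ (C ∖ (B ∩ (C ∪ A))) = {1,2,3,4,6,8,9,11,12,13,15,16}
((A ∪ C) ∪ (C ∖ (B ∩ (C ∪ A))))ᶜ = {5,7,10,14,17,18}
((A ∪ C) ∪ (C ∖ (B ∩ (C ∪ A))))ᶜ ∪ A = {3,4,5,6,7,8,9,10,12,13,14,15,16,17,18}
|((A ∪ C) ∪ (C ∖ (B ∩ (C ∪ A))))ᶜ ∪ A| = 15

15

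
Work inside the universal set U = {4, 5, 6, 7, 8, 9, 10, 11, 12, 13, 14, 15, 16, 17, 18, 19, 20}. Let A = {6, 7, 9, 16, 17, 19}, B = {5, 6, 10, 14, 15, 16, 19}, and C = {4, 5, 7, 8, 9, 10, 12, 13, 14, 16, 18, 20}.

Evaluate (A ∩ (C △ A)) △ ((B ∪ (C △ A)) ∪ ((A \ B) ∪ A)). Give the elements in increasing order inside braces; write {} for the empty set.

C △ A = {4, 5, 6, 8, 10, 12, 13, 14, 17, 18, 19, 20}
A ∩ (C △ A) = {6, 17, 19}
B ∪ (C △ A) = {4, 5, 6, 8, 10, 12, 13, 14, 15, 16, 17, 18, 19, 20}
A \ B = {7, 9, 17}
(A \ B) ∪ A = {6, 7, 9, 16, 17, 19}
(B ∪ (C △ A)) ∪ ((A \ B) ∪ A) = {4, 5, 6, 7, 8, 9, 10, 12, 13, 14, 15, 16, 17, 18, 19, 20}
(A ∩ (C △ A)) △ ((B ∪ (C △ A)) ∪ ((A \ B) ∪ A)) = {4, 5, 7, 8, 9, 10, 12, 13, 14, 15, 16, 18, 20}

{4, 5, 7, 8, 9, 10, 12, 13, 14, 15, 16, 18, 20}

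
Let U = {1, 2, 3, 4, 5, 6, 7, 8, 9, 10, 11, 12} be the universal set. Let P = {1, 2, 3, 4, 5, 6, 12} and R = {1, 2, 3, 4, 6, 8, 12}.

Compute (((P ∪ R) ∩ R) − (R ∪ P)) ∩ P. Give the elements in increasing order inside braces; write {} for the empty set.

P ∪ R = {1, 2, 3, 4, 5, 6, 8, 12}
(P ∪ R) ∩ R = {1, 2, 3, 4, 6, 8, 12}
R ∪ P = {1, 2, 3, 4, 5, 6, 8, 12}
((P ∪ R) ∩ R) − (R ∪ P) = {}
(((P ∪ R) ∩ R) − (R ∪ P)) ∩ P = {}

{}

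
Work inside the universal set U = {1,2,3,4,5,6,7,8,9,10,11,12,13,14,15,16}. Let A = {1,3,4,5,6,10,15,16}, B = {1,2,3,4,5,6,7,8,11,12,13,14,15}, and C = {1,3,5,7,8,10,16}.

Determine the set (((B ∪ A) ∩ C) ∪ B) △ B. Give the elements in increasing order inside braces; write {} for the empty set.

B ∪ A = {1,2,3,4,5,6,7,8,10,11,12,13,14,15,16}
(B ∪ A) ∩ C = {1,3,5,7,8,10,16}
((B ∪ A) ∩ C) ∪ B = {1,2,3,4,5,6,7,8,10,11,12,13,14,15,16}
(((B ∪ A) ∩ C) ∪ B) △ B = {10,16}

{10,16}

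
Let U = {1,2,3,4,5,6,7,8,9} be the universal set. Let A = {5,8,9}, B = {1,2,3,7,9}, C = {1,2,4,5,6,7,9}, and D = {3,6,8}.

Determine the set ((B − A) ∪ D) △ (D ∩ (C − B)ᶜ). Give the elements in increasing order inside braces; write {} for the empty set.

{1,2,6,7}

B − A = {1,2,3,7}
(B − A) ∪ D = {1,2,3,6,7,8}
C − B = {4,5,6}
(C − B)ᶜ = {1,2,3,7,8,9}
D ∩ (C − B)ᶜ = {3,8}
((B − A) ∪ D) △ (D ∩ (C − B)ᶜ) = {1,2,6,7}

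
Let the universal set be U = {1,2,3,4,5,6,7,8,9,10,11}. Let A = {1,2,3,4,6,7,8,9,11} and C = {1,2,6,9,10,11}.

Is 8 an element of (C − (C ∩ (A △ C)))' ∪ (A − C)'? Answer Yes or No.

8 ∈ A and 8 ∉ C, so 8 ∈ A △ C
8 ∉ C and 8 ∈ (A △ C), so 8 ∉ C ∩ (A △ C)
8 ∉ C and 8 ∉ (C ∩ (A △ C)), so 8 ∉ C − (C ∩ (A △ C))
8 ∈ (C − (C ∩ (A △ C)))' since 8 ∉ (C − (C ∩ (A △ C)))
8 ∈ A and 8 ∉ C, so 8 ∈ A − C
8 ∉ (A − C)' since 8 ∈ (A − C)
8 ∈ (C − (C ∩ (A △ C)))' and 8 ∉ (A − C)', so 8 ∈ (C − (C ∩ (A △ C)))' ∪ (A − C)'

Yes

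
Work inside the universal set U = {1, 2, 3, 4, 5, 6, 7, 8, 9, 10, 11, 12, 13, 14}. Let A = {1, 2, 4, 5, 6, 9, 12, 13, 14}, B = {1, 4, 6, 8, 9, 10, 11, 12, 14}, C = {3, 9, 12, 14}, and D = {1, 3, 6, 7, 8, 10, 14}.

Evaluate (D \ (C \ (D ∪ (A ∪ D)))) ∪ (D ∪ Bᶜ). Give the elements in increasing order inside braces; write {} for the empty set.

{1, 2, 3, 5, 6, 7, 8, 10, 13, 14}

A ∪ D = {1, 2, 3, 4, 5, 6, 7, 8, 9, 10, 12, 13, 14}
D ∪ (A ∪ D) = {1, 2, 3, 4, 5, 6, 7, 8, 9, 10, 12, 13, 14}
C \ (D ∪ (A ∪ D)) = {}
D \ (C \ (D ∪ (A ∪ D))) = {1, 3, 6, 7, 8, 10, 14}
Bᶜ = {2, 3, 5, 7, 13}
D ∪ Bᶜ = {1, 2, 3, 5, 6, 7, 8, 10, 13, 14}
(D \ (C \ (D ∪ (A ∪ D)))) ∪ (D ∪ Bᶜ) = {1, 2, 3, 5, 6, 7, 8, 10, 13, 14}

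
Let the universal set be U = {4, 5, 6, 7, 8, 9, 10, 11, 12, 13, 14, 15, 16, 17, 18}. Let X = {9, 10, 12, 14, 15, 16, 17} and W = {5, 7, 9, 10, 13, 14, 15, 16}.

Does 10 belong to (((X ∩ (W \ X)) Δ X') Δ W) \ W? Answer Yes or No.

No

10 ∈ W and 10 ∈ X, so 10 ∉ W \ X
10 ∈ X and 10 ∉ (W \ X), so 10 ∉ X ∩ (W \ X)
10 ∈ X, so 10 ∉ X'
10 ∉ (X ∩ (W \ X)) and 10 ∉ X', so 10 ∉ (X ∩ (W \ X)) Δ X'
10 ∉ ((X ∩ (W \ X)) Δ X') and 10 ∈ W, so 10 ∈ ((X ∩ (W \ X)) Δ X') Δ W
10 ∈ (((X ∩ (W \ X)) Δ X') Δ W) and 10 ∈ W, so 10 ∉ (((X ∩ (W \ X)) Δ X') Δ W) \ W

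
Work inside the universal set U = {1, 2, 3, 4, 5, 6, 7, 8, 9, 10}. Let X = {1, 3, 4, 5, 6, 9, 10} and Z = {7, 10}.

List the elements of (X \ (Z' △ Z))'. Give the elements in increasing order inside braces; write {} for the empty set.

{1, 2, 3, 4, 5, 6, 7, 8, 9, 10}

Z' = {1, 2, 3, 4, 5, 6, 8, 9}
Z' △ Z = {1, 2, 3, 4, 5, 6, 7, 8, 9, 10}
X \ (Z' △ Z) = {}
(X \ (Z' △ Z))' = {1, 2, 3, 4, 5, 6, 7, 8, 9, 10}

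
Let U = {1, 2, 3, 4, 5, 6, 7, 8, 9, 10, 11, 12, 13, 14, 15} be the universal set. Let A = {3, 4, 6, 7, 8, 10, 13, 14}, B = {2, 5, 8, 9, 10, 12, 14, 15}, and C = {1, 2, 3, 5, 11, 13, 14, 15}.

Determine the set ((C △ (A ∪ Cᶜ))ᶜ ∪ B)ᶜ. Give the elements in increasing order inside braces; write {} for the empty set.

{1, 4, 6, 7, 11}

Cᶜ = {4, 6, 7, 8, 9, 10, 12}
A ∪ Cᶜ = {3, 4, 6, 7, 8, 9, 10, 12, 13, 14}
C △ (A ∪ Cᶜ) = {1, 2, 4, 5, 6, 7, 8, 9, 10, 11, 12, 15}
(C △ (A ∪ Cᶜ))ᶜ = {3, 13, 14}
(C △ (A ∪ Cᶜ))ᶜ ∪ B = {2, 3, 5, 8, 9, 10, 12, 13, 14, 15}
((C △ (A ∪ Cᶜ))ᶜ ∪ B)ᶜ = {1, 4, 6, 7, 11}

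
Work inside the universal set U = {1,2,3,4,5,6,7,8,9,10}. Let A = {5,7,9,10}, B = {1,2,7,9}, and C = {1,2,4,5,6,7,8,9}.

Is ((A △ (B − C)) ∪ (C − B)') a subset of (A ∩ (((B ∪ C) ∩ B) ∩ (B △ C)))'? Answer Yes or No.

B − C = {}
A △ (B − C) = {5,7,9,10}
C − B = {4,5,6,8}
(C − B)' = {1,2,3,7,9,10}
(A △ (B − C)) ∪ (C − B)' = {1,2,3,5,7,9,10}
B ∪ C = {1,2,4,5,6,7,8,9}
(B ∪ C) ∩ B = {1,2,7,9}
B △ C = {4,5,6,8}
((B ∪ C) ∩ B) ∩ (B △ C) = {}
A ∩ (((B ∪ C) ∩ B) ∩ (B △ C)) = {}
(A ∩ (((B ∪ C) ∩ B) ∩ (B △ C)))' = {1,2,3,4,5,6,7,8,9,10}
Every element of {1,2,3,5,7,9,10} is in {1,2,3,4,5,6,7,8,9,10}, so (A △ (B − C)) ∪ (C − B)' ⊆ (A ∩ (((B ∪ C) ∩ B) ∩ (B △ C)))'.

Yes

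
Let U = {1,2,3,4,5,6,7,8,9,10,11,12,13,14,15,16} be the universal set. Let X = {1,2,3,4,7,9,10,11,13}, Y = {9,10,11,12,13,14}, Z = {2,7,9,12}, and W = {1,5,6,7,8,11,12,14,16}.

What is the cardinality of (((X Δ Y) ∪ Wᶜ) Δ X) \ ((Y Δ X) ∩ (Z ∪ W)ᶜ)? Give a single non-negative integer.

4

X Δ Y = {1,2,3,4,7,12,14}
Wᶜ = {2,3,4,9,10,13,15}
(X Δ Y) ∪ Wᶜ = {1,2,3,4,7,9,10,12,13,14,15}
((X Δ Y) ∪ Wᶜ) Δ X = {11,12,14,15}
Y Δ X = {1,2,3,4,7,12,14}
Z ∪ W = {1,2,5,6,7,8,9,11,12,14,16}
(Z ∪ W)ᶜ = {3,4,10,13,15}
(Y Δ X) ∩ (Z ∪ W)ᶜ = {3,4}
(((X Δ Y) ∪ Wᶜ) Δ X) \ ((Y Δ X) ∩ (Z ∪ W)ᶜ) = {11,12,14,15}
|(((X Δ Y) ∪ Wᶜ) Δ X) \ ((Y Δ X) ∩ (Z ∪ W)ᶜ)| = 4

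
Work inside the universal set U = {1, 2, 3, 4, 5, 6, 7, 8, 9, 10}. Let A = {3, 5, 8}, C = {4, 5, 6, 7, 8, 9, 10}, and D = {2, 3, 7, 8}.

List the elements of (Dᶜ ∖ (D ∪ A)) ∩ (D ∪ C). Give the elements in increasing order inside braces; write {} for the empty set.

Dᶜ = {1, 4, 5, 6, 9, 10}
D ∪ A = {2, 3, 5, 7, 8}
Dᶜ ∖ (D ∪ A) = {1, 4, 6, 9, 10}
D ∪ C = {2, 3, 4, 5, 6, 7, 8, 9, 10}
(Dᶜ ∖ (D ∪ A)) ∩ (D ∪ C) = {4, 6, 9, 10}

{4, 6, 9, 10}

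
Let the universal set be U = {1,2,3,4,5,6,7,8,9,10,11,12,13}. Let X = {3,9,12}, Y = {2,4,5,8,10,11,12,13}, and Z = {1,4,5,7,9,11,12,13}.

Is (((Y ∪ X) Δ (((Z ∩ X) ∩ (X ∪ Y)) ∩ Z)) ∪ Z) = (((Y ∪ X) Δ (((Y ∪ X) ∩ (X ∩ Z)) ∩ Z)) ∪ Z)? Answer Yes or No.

Y ∪ X = {2,3,4,5,8,9,10,11,12,13}
Z ∩ X = {9,12}
X ∪ Y = {2,3,4,5,8,9,10,11,12,13}
(Z ∩ X) ∩ (X ∪ Y) = {9,12}
((Z ∩ X) ∩ (X ∪ Y)) ∩ Z = {9,12}
(Y ∪ X) Δ (((Z ∩ X) ∩ (X ∪ Y)) ∩ Z) = {2,3,4,5,8,10,11,13}
((Y ∪ X) Δ (((Z ∩ X) ∩ (X ∪ Y)) ∩ Z)) ∪ Z = {1,2,3,4,5,7,8,9,10,11,12,13}
X ∩ Z = {9,12}
(Y ∪ X) ∩ (X ∩ Z) = {9,12}
((Y ∪ X) ∩ (X ∩ Z)) ∩ Z = {9,12}
(Y ∪ X) Δ (((Y ∪ X) ∩ (X ∩ Z)) ∩ Z) = {2,3,4,5,8,10,11,13}
((Y ∪ X) Δ (((Y ∪ X) ∩ (X ∩ Z)) ∩ Z)) ∪ Z = {1,2,3,4,5,7,8,9,10,11,12,13}
Both equal {1,2,3,4,5,7,8,9,10,11,12,13}, so ((Y ∪ X) Δ (((Z ∩ X) ∩ (X ∪ Y)) ∩ Z)) ∪ Z = ((Y ∪ X) Δ (((Y ∪ X) ∩ (X ∩ Z)) ∩ Z)) ∪ Z.

Yes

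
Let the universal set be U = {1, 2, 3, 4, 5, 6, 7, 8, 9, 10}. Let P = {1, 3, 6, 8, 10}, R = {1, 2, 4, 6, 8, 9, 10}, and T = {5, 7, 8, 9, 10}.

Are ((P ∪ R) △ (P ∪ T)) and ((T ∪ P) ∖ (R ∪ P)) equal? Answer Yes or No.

No

P ∪ R = {1, 2, 3, 4, 6, 8, 9, 10}
P ∪ T = {1, 3, 5, 6, 7, 8, 9, 10}
(P ∪ R) △ (P ∪ T) = {2, 4, 5, 7}
T ∪ P = {1, 3, 5, 6, 7, 8, 9, 10}
R ∪ P = {1, 2, 3, 4, 6, 8, 9, 10}
(T ∪ P) ∖ (R ∪ P) = {5, 7}
2 ∈ (P ∪ R) △ (P ∪ T) but 2 ∉ (T ∪ P) ∖ (R ∪ P), so they differ.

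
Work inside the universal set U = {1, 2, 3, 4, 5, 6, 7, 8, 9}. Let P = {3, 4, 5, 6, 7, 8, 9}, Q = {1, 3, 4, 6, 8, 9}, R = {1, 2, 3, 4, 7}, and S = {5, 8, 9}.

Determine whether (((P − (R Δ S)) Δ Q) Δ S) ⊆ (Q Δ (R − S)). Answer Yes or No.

R Δ S = {1, 2, 3, 4, 5, 7, 8, 9}
P − (R Δ S) = {6}
(P − (R Δ S)) Δ Q = {1, 3, 4, 8, 9}
((P − (R Δ S)) Δ Q) Δ S = {1, 3, 4, 5}
R − S = {1, 2, 3, 4, 7}
Q Δ (R − S) = {2, 6, 7, 8, 9}
1 ∈ ((P − (R Δ S)) Δ Q) Δ S but 1 ∉ Q Δ (R − S), so the inclusion fails.

No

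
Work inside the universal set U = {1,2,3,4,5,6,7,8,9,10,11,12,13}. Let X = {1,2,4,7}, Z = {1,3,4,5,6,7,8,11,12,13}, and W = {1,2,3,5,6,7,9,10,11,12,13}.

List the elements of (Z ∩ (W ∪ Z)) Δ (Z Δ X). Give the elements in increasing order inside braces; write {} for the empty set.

W ∪ Z = {1,2,3,4,5,6,7,8,9,10,11,12,13}
Z ∩ (W ∪ Z) = {1,3,4,5,6,7,8,11,12,13}
Z Δ X = {2,3,5,6,8,11,12,13}
(Z ∩ (W ∪ Z)) Δ (Z Δ X) = {1,2,4,7}

{1,2,4,7}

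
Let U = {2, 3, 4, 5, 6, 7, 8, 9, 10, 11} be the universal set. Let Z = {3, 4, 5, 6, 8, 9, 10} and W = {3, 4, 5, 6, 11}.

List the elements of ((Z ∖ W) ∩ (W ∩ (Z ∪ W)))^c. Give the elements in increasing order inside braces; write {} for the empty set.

Z ∖ W = {8, 9, 10}
Z ∪ W = {3, 4, 5, 6, 8, 9, 10, 11}
W ∩ (Z ∪ W) = {3, 4, 5, 6, 11}
(Z ∖ W) ∩ (W ∩ (Z ∪ W)) = {}
((Z ∖ W) ∩ (W ∩ (Z ∪ W)))^c = {2, 3, 4, 5, 6, 7, 8, 9, 10, 11}

{2, 3, 4, 5, 6, 7, 8, 9, 10, 11}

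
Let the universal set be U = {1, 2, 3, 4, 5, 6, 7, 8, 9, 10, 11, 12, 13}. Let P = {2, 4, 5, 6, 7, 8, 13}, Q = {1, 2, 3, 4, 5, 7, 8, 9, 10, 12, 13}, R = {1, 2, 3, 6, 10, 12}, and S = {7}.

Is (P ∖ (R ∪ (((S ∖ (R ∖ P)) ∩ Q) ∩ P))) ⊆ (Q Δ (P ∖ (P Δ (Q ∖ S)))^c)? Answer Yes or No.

Yes

R ∖ P = {1, 3, 10, 12}
S ∖ (R ∖ P) = {7}
(S ∖ (R ∖ P)) ∩ Q = {7}
((S ∖ (R ∖ P)) ∩ Q) ∩ P = {7}
R ∪ (((S ∖ (R ∖ P)) ∩ Q) ∩ P) = {1, 2, 3, 6, 7, 10, 12}
P ∖ (R ∪ (((S ∖ (R ∖ P)) ∩ Q) ∩ P)) = {4, 5, 8, 13}
Q ∖ S = {1, 2, 3, 4, 5, 8, 9, 10, 12, 13}
P Δ (Q ∖ S) = {1, 3, 6, 7, 9, 10, 12}
P ∖ (P Δ (Q ∖ S)) = {2, 4, 5, 8, 13}
(P ∖ (P Δ (Q ∖ S)))^c = {1, 3, 6, 7, 9, 10, 11, 12}
Q Δ (P ∖ (P Δ (Q ∖ S)))^c = {2, 4, 5, 6, 8, 11, 13}
Every element of {4, 5, 8, 13} is in {2, 4, 5, 6, 8, 11, 13}, so P ∖ (R ∪ (((S ∖ (R ∖ P)) ∩ Q) ∩ P)) ⊆ Q Δ (P ∖ (P Δ (Q ∖ S)))^c.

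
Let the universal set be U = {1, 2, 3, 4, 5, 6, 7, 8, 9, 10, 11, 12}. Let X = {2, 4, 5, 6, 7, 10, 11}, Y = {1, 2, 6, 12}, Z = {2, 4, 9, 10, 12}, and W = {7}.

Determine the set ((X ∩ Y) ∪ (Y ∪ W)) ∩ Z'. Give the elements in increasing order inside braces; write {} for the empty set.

X ∩ Y = {2, 6}
Y ∪ W = {1, 2, 6, 7, 12}
(X ∩ Y) ∪ (Y ∪ W) = {1, 2, 6, 7, 12}
Z' = {1, 3, 5, 6, 7, 8, 11}
((X ∩ Y) ∪ (Y ∪ W)) ∩ Z' = {1, 6, 7}

{1, 6, 7}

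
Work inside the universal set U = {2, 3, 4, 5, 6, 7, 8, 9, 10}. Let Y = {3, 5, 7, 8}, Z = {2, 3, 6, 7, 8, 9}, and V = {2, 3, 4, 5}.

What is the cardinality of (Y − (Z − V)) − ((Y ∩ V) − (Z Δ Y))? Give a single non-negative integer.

1

Z − V = {6, 7, 8, 9}
Y − (Z − V) = {3, 5}
Y ∩ V = {3, 5}
Z Δ Y = {2, 5, 6, 9}
(Y ∩ V) − (Z Δ Y) = {3}
(Y − (Z − V)) − ((Y ∩ V) − (Z Δ Y)) = {5}
|(Y − (Z − V)) − ((Y ∩ V) − (Z Δ Y))| = 1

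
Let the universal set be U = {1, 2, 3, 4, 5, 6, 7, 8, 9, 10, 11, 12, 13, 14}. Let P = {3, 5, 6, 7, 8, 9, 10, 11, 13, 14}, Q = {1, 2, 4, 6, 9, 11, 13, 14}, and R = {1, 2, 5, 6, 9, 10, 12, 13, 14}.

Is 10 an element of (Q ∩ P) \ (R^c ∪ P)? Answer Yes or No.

10 ∉ Q and 10 ∈ P, so 10 ∉ Q ∩ P
10 ∈ R, so 10 ∉ R^c
10 ∉ R^c and 10 ∈ P, so 10 ∈ R^c ∪ P
10 ∉ (Q ∩ P) and 10 ∈ (R^c ∪ P), so 10 ∉ (Q ∩ P) \ (R^c ∪ P)

No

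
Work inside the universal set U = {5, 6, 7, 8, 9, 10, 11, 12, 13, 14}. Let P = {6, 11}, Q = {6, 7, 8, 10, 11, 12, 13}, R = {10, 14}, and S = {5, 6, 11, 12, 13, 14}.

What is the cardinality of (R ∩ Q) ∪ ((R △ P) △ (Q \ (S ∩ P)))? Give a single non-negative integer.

R ∩ Q = {10}
R △ P = {6, 10, 11, 14}
S ∩ P = {6, 11}
Q \ (S ∩ P) = {7, 8, 10, 12, 13}
(R △ P) △ (Q \ (S ∩ P)) = {6, 7, 8, 11, 12, 13, 14}
(R ∩ Q) ∪ ((R △ P) △ (Q \ (S ∩ P))) = {6, 7, 8, 10, 11, 12, 13, 14}
|(R ∩ Q) ∪ ((R △ P) △ (Q \ (S ∩ P)))| = 8

8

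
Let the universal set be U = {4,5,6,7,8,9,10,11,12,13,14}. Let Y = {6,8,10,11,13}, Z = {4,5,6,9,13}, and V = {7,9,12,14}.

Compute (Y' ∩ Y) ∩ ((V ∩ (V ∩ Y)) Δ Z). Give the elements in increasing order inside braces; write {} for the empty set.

{}

Y' = {4,5,7,9,12,14}
Y' ∩ Y = {}
V ∩ Y = {}
V ∩ (V ∩ Y) = {}
(V ∩ (V ∩ Y)) Δ Z = {4,5,6,9,13}
(Y' ∩ Y) ∩ ((V ∩ (V ∩ Y)) Δ Z) = {}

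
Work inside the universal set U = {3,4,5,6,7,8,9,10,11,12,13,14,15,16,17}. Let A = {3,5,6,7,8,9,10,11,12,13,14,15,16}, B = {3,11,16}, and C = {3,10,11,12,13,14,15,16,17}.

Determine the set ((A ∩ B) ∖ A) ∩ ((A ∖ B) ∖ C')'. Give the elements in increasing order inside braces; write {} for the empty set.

{}

A ∩ B = {3,11,16}
(A ∩ B) ∖ A = {}
A ∖ B = {5,6,7,8,9,10,12,13,14,15}
C' = {4,5,6,7,8,9}
(A ∖ B) ∖ C' = {10,12,13,14,15}
((A ∖ B) ∖ C')' = {3,4,5,6,7,8,9,11,16,17}
((A ∩ B) ∖ A) ∩ ((A ∖ B) ∖ C')' = {}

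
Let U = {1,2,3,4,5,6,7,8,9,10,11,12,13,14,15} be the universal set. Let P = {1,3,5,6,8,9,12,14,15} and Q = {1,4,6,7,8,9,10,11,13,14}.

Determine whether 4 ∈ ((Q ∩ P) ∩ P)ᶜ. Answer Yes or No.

Yes

4 ∈ Q and 4 ∉ P, so 4 ∉ Q ∩ P
4 ∉ (Q ∩ P) and 4 ∉ P, so 4 ∉ (Q ∩ P) ∩ P
4 ∈ ((Q ∩ P) ∩ P)ᶜ since 4 ∉ ((Q ∩ P) ∩ P)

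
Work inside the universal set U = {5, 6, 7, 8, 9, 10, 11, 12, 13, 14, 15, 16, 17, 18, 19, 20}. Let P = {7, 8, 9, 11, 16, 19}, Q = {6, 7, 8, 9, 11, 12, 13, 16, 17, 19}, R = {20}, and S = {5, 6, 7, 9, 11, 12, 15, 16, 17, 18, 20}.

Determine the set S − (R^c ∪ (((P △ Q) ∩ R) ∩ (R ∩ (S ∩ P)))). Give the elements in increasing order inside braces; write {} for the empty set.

R^c = {5, 6, 7, 8, 9, 10, 11, 12, 13, 14, 15, 16, 17, 18, 19}
P △ Q = {6, 12, 13, 17}
(P △ Q) ∩ R = {}
S ∩ P = {7, 9, 11, 16}
R ∩ (S ∩ P) = {}
((P △ Q) ∩ R) ∩ (R ∩ (S ∩ P)) = {}
R^c ∪ (((P △ Q) ∩ R) ∩ (R ∩ (S ∩ P))) = {5, 6, 7, 8, 9, 10, 11, 12, 13, 14, 15, 16, 17, 18, 19}
S − (R^c ∪ (((P △ Q) ∩ R) ∩ (R ∩ (S ∩ P)))) = {20}

{20}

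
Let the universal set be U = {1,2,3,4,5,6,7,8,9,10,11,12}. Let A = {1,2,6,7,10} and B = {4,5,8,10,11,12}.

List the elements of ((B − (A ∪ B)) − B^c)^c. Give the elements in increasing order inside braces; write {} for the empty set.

{1,2,3,4,5,6,7,8,9,10,11,12}

A ∪ B = {1,2,4,5,6,7,8,10,11,12}
B − (A ∪ B) = {}
B^c = {1,2,3,6,7,9}
(B − (A ∪ B)) − B^c = {}
((B − (A ∪ B)) − B^c)^c = {1,2,3,4,5,6,7,8,9,10,11,12}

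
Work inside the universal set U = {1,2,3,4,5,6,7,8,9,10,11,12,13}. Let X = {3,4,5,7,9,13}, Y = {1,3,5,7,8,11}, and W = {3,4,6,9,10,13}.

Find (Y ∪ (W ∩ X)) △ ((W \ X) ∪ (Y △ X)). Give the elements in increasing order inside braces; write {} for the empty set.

W ∩ X = {3,4,9,13}
Y ∪ (W ∩ X) = {1,3,4,5,7,8,9,11,13}
W \ X = {6,10}
Y △ X = {1,4,8,9,11,13}
(W \ X) ∪ (Y △ X) = {1,4,6,8,9,10,11,13}
(Y ∪ (W ∩ X)) △ ((W \ X) ∪ (Y △ X)) = {3,5,6,7,10}

{3,5,6,7,10}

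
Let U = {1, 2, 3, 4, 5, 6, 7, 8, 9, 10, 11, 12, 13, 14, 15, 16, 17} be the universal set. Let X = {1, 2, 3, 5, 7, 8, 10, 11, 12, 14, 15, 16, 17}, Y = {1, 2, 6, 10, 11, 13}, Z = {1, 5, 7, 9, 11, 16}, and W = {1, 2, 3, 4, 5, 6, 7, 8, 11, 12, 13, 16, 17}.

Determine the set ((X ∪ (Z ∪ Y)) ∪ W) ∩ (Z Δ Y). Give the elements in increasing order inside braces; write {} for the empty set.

Z ∪ Y = {1, 2, 5, 6, 7, 9, 10, 11, 13, 16}
X ∪ (Z ∪ Y) = {1, 2, 3, 5, 6, 7, 8, 9, 10, 11, 12, 13, 14, 15, 16, 17}
(X ∪ (Z ∪ Y)) ∪ W = {1, 2, 3, 4, 5, 6, 7, 8, 9, 10, 11, 12, 13, 14, 15, 16, 17}
Z Δ Y = {2, 5, 6, 7, 9, 10, 13, 16}
((X ∪ (Z ∪ Y)) ∪ W) ∩ (Z Δ Y) = {2, 5, 6, 7, 9, 10, 13, 16}

{2, 5, 6, 7, 9, 10, 13, 16}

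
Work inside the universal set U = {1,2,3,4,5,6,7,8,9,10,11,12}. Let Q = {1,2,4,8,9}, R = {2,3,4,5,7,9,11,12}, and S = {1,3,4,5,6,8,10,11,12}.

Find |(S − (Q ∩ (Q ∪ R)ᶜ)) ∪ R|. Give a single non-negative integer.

12

Q ∪ R = {1,2,3,4,5,7,8,9,11,12}
(Q ∪ R)ᶜ = {6,10}
Q ∩ (Q ∪ R)ᶜ = {}
S − (Q ∩ (Q ∪ R)ᶜ) = {1,3,4,5,6,8,10,11,12}
(S − (Q ∩ (Q ∪ R)ᶜ)) ∪ R = {1,2,3,4,5,6,7,8,9,10,11,12}
|(S − (Q ∩ (Q ∪ R)ᶜ)) ∪ R| = 12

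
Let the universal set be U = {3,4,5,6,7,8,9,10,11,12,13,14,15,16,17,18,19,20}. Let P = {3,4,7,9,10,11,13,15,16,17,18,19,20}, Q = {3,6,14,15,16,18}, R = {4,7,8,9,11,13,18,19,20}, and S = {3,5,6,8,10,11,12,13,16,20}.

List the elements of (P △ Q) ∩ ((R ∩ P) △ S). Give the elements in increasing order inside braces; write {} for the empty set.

P △ Q = {4,6,7,9,10,11,13,14,17,19,20}
R ∩ P = {4,7,9,11,13,18,19,20}
(R ∩ P) △ S = {3,4,5,6,7,8,9,10,12,16,18,19}
(P △ Q) ∩ ((R ∩ P) △ S) = {4,6,7,9,10,19}

{4,6,7,9,10,19}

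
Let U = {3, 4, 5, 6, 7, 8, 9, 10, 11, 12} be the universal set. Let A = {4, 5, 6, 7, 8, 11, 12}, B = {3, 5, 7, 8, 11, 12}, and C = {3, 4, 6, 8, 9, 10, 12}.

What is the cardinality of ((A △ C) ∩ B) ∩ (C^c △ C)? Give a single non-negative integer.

A △ C = {3, 5, 7, 9, 10, 11}
(A △ C) ∩ B = {3, 5, 7, 11}
C^c = {5, 7, 11}
C^c △ C = {3, 4, 5, 6, 7, 8, 9, 10, 11, 12}
((A △ C) ∩ B) ∩ (C^c △ C) = {3, 5, 7, 11}
|((A △ C) ∩ B) ∩ (C^c △ C)| = 4

4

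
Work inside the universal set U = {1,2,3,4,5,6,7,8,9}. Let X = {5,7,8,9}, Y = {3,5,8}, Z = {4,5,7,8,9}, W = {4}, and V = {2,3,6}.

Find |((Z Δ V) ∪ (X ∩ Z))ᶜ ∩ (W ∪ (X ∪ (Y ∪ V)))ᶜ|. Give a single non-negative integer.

Z Δ V = {2,3,4,5,6,7,8,9}
X ∩ Z = {5,7,8,9}
(Z Δ V) ∪ (X ∩ Z) = {2,3,4,5,6,7,8,9}
((Z Δ V) ∪ (X ∩ Z))ᶜ = {1}
Y ∪ V = {2,3,5,6,8}
X ∪ (Y ∪ V) = {2,3,5,6,7,8,9}
W ∪ (X ∪ (Y ∪ V)) = {2,3,4,5,6,7,8,9}
(W ∪ (X ∪ (Y ∪ V)))ᶜ = {1}
((Z Δ V) ∪ (X ∩ Z))ᶜ ∩ (W ∪ (X ∪ (Y ∪ V)))ᶜ = {1}
|((Z Δ V) ∪ (X ∩ Z))ᶜ ∩ (W ∪ (X ∪ (Y ∪ V)))ᶜ| = 1

1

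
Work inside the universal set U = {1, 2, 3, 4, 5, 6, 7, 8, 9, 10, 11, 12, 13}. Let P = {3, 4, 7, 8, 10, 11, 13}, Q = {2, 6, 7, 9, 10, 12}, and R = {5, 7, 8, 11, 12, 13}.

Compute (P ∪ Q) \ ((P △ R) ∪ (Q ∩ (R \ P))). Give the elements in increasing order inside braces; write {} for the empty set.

{2, 6, 7, 8, 9, 11, 13}

P ∪ Q = {2, 3, 4, 6, 7, 8, 9, 10, 11, 12, 13}
P △ R = {3, 4, 5, 10, 12}
R \ P = {5, 12}
Q ∩ (R \ P) = {12}
(P △ R) ∪ (Q ∩ (R \ P)) = {3, 4, 5, 10, 12}
(P ∪ Q) \ ((P △ R) ∪ (Q ∩ (R \ P))) = {2, 6, 7, 8, 9, 11, 13}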